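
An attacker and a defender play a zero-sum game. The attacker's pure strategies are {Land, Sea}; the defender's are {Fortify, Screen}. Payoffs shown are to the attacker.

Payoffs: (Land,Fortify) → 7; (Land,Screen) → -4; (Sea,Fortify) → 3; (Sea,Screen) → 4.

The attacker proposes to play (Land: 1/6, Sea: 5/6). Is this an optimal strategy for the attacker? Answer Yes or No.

No

Against Fortify this mix gives (1/6)·7 + (5/6)·3 = 11/3.
Against Screen this mix gives (1/6)·(-4) + (5/6)·4 = 8/3.
The defender will play Screen, holding the attacker to 8/3. Shifting weight toward the row that does better against Screen would raise this floor (the equalizing mix achieves 10/3 against both Screen and Fortify), so the proposed strategy is not optimal.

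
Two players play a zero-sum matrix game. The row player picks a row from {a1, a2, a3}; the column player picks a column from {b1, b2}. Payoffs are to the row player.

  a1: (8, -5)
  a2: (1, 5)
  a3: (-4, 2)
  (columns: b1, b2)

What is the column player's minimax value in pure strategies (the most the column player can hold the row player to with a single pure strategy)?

5

Column maxima: b1 → 8, b2 → 5.
The smallest of these is 5.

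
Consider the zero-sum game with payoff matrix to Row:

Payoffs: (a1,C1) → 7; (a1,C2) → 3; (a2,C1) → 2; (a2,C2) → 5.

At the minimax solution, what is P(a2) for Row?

4/7

Row minima: a1 → 3, a2 → 2; maximin = 3.
Column maxima: C1 → 7, C2 → 5; minimax = 5.
3 ≠ 5, so there is no saddle point; optimal play is mixed.
Let Row play a1 with probability p. Expected payoff against C1: 7p + 2(1−p) = 5p + 2; against C2: 3p + 5(1−p) = −2p + 5.
Setting these equal: 5p + 2 = −2p + 5 ⇒ 7p = 3 ⇒ p = 3/7, and the value is (5)·(3/7) + 2 = 29/7.
For Column: with q = P(C1), equating a1's and a2's payoffs gives 4q + 3 = −3q + 5 ⇒ q = 2/7.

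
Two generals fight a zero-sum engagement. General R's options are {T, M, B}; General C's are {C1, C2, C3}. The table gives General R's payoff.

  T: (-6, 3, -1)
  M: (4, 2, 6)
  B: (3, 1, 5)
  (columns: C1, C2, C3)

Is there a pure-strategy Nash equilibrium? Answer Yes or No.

Row minima: T → -6, M → 2, B → 1; maximin = 2.
Column maxima: C1 → 4, C2 → 3, C3 → 6; minimax = 3.
2 ≠ 3, so no pure-strategy equilibrium exists.

No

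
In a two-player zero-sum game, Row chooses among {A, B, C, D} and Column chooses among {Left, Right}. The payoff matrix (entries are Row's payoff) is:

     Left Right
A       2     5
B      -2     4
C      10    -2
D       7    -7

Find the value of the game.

18/5

Row minima: A → 2, B → -2, C → -2, D → -7; maximin = 2.
Column maxima: Left → 10, Right → 5; minimax = 5.
2 ≠ 5, so there is no saddle point; optimal play is mixed.
B is strictly dominated by A, so Row never plays it.
D is strictly dominated by C, so Row never plays it.
On the remaining 2×2 (A, C vs Left, Right):
Let Row play A with probability p. Expected payoff against Left: 2p + 10(1−p) = −8p + 10; against Right: 5p + (-2)(1−p) = 7p − 2.
Setting these equal: −8p + 10 = 7p − 2 ⇒ −15p = -12 ⇒ p = 4/5, and the value is (-8)·(4/5) + 10 = 18/5.
For Column: with q = P(Left), equating A's and C's payoffs gives −3q + 5 = 12q − 2 ⇒ q = 7/15.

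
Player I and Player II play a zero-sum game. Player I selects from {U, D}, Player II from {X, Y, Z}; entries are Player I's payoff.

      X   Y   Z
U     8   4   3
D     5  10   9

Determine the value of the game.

19/3

Row minima: U → 3, D → 5; maximin = 5.
Column maxima: X → 8, Y → 10, Z → 9; minimax = 8.
5 ≠ 8, so there is no saddle point; optimal play is mixed.
Y is strictly dominated by Z (it gives Player I strictly more in every row), so Player II never plays it.
On the remaining 2×2 (U, D vs X, Z):
Let Player I play U with probability p. Expected payoff against X: 8p + 5(1−p) = 3p + 5; against Z: 3p + 9(1−p) = −6p + 9.
Setting these equal: 3p + 5 = −6p + 9 ⇒ 9p = 4 ⇒ p = 4/9, and the value is (3)·(4/9) + 5 = 19/3.
For Player II: with q = P(X), equating U's and D's payoffs gives 5q + 3 = −4q + 9 ⇒ q = 2/3.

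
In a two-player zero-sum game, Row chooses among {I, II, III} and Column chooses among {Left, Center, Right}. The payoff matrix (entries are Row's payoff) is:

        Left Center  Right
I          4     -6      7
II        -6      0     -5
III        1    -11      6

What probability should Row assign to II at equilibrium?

Row minima: I → -6, II → -6, III → -11; maximin = -6.
Column maxima: Left → 4, Center → 0, Right → 7; minimax = 0.
-6 ≠ 0, so there is no saddle point; optimal play is mixed.
III is strictly dominated by I, so Row never plays it.
Right is strictly dominated by Left (it gives Row strictly more in every row), so Column never plays it.
On the remaining 2×2 (I, II vs Left, Center):
Let Row play I with probability p. Expected payoff against Left: 4p + (-6)(1−p) = 10p − 6; against Center: (-6)p + 0(1−p) = −6p.
Setting these equal: 10p − 6 = −6p ⇒ 16p = 6 ⇒ p = 3/8, and the value is (10)·(3/8) − 6 = -9/4.
For Column: with q = P(Left), equating I's and II's payoffs gives 10q − 6 = −6q ⇒ q = 3/8.

5/8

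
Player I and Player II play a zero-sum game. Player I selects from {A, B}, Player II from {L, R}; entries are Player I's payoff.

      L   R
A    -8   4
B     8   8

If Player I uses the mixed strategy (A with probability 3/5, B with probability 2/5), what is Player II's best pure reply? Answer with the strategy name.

L

If Player II plays L, Player I's expected payoff is (3/5)·(-8) + (2/5)·8 = -8/5.
If Player II plays R, Player I's expected payoff is (3/5)·4 + (2/5)·8 = 28/5.
Player II minimizes Player I's payoff; the smallest is -8/5, so the best response is L.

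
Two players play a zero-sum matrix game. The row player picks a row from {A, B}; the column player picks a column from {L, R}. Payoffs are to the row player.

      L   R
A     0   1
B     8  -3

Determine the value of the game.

2/3

Row minima: A → 0, B → -3; maximin = 0.
Column maxima: L → 8, R → 1; minimax = 1.
0 ≠ 1, so there is no saddle point; optimal play is mixed.
Let the row player play A with probability p. Expected payoff against L: 0p + 8(1−p) = −8p + 8; against R: 1p + (-3)(1−p) = 4p − 3.
Setting these equal: −8p + 8 = 4p − 3 ⇒ −12p = -11 ⇒ p = 11/12, and the value is (-8)·(11/12) + 8 = 2/3.
For the column player: with q = P(L), equating A's and B's payoffs gives −q + 1 = 11q − 3 ⇒ q = 1/3.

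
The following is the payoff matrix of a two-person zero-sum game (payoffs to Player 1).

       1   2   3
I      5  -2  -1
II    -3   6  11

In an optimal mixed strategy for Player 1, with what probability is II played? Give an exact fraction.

7/16

Row minima: I → -2, II → -3; maximin = -2.
Column maxima: 1 → 5, 2 → 6, 3 → 11; minimax = 5.
-2 ≠ 5, so there is no saddle point; optimal play is mixed.
3 is strictly dominated by 2 (it gives Player 1 strictly more in every row), so Player 2 never plays it.
On the remaining 2×2 (I, II vs 1, 2):
Let Player 1 play I with probability p. Expected payoff against 1: 5p + (-3)(1−p) = 8p − 3; against 2: (-2)p + 6(1−p) = −8p + 6.
Setting these equal: 8p − 3 = −8p + 6 ⇒ 16p = 9 ⇒ p = 9/16, and the value is (8)·(9/16) − 3 = 3/2.
For Player 2: with q = P(1), equating I's and II's payoffs gives 7q − 2 = −9q + 6 ⇒ q = 1/2.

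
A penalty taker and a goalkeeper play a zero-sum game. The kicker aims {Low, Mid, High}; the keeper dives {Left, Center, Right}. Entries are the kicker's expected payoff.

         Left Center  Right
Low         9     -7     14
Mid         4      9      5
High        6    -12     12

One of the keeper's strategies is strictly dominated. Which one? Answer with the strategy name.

Right

Left holds the kicker's payoff strictly below Right in every row: 9 < 14, 4 < 5, 6 < 12.
So Right is strictly dominated for the keeper.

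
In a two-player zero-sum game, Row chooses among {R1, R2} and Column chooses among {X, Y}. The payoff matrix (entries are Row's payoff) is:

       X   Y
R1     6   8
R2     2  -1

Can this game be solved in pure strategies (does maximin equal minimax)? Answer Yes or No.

Row minima: R1 → 6, R2 → -1; maximin = 6.
Column maxima: X → 6, Y → 8; minimax = 6.
maximin = minimax = 6, so a saddle point exists.

Yes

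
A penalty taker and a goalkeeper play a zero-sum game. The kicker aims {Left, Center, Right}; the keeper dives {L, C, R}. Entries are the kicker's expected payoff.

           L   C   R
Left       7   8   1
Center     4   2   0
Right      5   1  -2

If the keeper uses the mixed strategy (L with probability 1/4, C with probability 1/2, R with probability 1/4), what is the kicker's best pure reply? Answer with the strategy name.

Left

Expected payoff of Left: (1/4)·7 + (1/2)·8 + (1/4)·1 = 6.
Expected payoff of Center: (1/4)·4 + (1/2)·2 + (1/4)·0 = 2.
Expected payoff of Right: (1/4)·5 + (1/2)·1 + (1/4)·(-2) = 5/4.
The largest is 6, so the kicker's best response is Left.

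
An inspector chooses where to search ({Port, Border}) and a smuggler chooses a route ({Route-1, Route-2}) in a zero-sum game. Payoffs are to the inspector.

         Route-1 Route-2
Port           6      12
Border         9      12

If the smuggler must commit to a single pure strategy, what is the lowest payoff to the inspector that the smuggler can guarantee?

Column maxima: Route-1 → 9, Route-2 → 12.
The smallest of these is 9.

9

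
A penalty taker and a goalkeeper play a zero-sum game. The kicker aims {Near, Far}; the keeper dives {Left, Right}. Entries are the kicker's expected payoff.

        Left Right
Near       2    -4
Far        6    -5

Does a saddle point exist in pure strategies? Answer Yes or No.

Row minima: Near → -4, Far → -5; maximin = -4.
Column maxima: Left → 6, Right → -4; minimax = -4.
maximin = minimax = -4, so a saddle point exists.

Yes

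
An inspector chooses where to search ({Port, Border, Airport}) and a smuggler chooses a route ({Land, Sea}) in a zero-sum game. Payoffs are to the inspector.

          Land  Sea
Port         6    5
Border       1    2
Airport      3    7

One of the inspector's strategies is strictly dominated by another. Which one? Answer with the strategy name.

Port gives a strictly higher payoff than Border against every column: 6 > 1, 5 > 2.
So Border is strictly dominated and the inspector never plays it.

Border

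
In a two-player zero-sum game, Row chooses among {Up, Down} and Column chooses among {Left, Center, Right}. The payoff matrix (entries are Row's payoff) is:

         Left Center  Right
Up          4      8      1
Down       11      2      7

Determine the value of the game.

9/2

Row minima: Up → 1, Down → 2; maximin = 2.
Column maxima: Left → 11, Center → 8, Right → 7; minimax = 7.
2 ≠ 7, so there is no saddle point; optimal play is mixed.
Left is strictly dominated by Right (it gives Row strictly more in every row), so Column never plays it.
On the remaining 2×2 (Up, Down vs Center, Right):
Let Row play Up with probability p. Expected payoff against Center: 8p + 2(1−p) = 6p + 2; against Right: 1p + 7(1−p) = −6p + 7.
Setting these equal: 6p + 2 = −6p + 7 ⇒ 12p = 5 ⇒ p = 5/12, and the value is (6)·(5/12) + 2 = 9/2.
For Column: with q = P(Center), equating Up's and Down's payoffs gives 7q + 1 = −5q + 7 ⇒ q = 1/2.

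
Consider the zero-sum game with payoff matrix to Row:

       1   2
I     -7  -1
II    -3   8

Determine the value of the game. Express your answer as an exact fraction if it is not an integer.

-3

Row minima: I → -7, II → -3; maximin = -3.
Column maxima: 1 → -3, 2 → 8; minimax = -3.
Since maximin = minimax = -3, there is a saddle point and the value is -3.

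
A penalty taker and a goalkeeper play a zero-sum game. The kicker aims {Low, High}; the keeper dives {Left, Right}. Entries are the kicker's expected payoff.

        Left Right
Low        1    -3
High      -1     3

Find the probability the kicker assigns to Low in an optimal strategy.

Row minima: Low → -3, High → -1; maximin = -1.
Column maxima: Left → 1, Right → 3; minimax = 1.
-1 ≠ 1, so there is no saddle point; optimal play is mixed.
Let the kicker play Low with probability p. Expected payoff against Left: 1p + (-1)(1−p) = 2p − 1; against Right: (-3)p + 3(1−p) = −6p + 3.
Setting these equal: 2p − 1 = −6p + 3 ⇒ 8p = 4 ⇒ p = 1/2, and the value is (2)·(1/2) − 1 = 0.
For the keeper: with q = P(Left), equating Low's and High's payoffs gives 4q − 3 = −4q + 3 ⇒ q = 3/4.

1/2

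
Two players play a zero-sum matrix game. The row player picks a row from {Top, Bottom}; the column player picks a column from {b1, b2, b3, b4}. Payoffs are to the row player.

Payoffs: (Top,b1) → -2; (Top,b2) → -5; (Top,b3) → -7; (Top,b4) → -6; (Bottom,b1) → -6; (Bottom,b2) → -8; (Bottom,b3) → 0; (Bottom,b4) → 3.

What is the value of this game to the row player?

-28/5

Row minima: Top → -7, Bottom → -8; maximin = -7.
Column maxima: b1 → -2, b2 → -5, b3 → 0, b4 → 3; minimax = -5.
-7 ≠ -5, so there is no saddle point; optimal play is mixed.
b1 is strictly dominated by b2 (it gives the row player strictly more in every row), so the column player never plays it.
b4 is strictly dominated by b3 (it gives the row player strictly more in every row), so the column player never plays it.
On the remaining 2×2 (Top, Bottom vs b2, b3):
Let the row player play Top with probability p. Expected payoff against b2: (-5)p + (-8)(1−p) = 3p − 8; against b3: (-7)p + 0(1−p) = −7p.
Setting these equal: 3p − 8 = −7p ⇒ 10p = 8 ⇒ p = 4/5, and the value is (3)·(4/5) − 8 = -28/5.
For the column player: with q = P(b2), equating Top's and Bottom's payoffs gives 2q − 7 = −8q ⇒ q = 7/10.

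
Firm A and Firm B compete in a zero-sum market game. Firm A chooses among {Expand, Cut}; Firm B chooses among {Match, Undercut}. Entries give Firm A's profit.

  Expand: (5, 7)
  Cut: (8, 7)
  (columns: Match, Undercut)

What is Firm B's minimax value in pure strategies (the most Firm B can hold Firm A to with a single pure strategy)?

Column maxima: Match → 8, Undercut → 7.
The smallest of these is 7.

7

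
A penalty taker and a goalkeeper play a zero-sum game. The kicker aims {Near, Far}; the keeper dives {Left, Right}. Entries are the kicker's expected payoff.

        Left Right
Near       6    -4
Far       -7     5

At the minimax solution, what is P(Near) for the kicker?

Row minima: Near → -4, Far → -7; maximin = -4.
Column maxima: Left → 6, Right → 5; minimax = 5.
-4 ≠ 5, so there is no saddle point; optimal play is mixed.
Let the kicker play Near with probability p. Expected payoff against Left: 6p + (-7)(1−p) = 13p − 7; against Right: (-4)p + 5(1−p) = −9p + 5.
Setting these equal: 13p − 7 = −9p + 5 ⇒ 22p = 12 ⇒ p = 6/11, and the value is (13)·(6/11) − 7 = 1/11.
For the keeper: with q = P(Left), equating Near's and Far's payoffs gives 10q − 4 = −12q + 5 ⇒ q = 9/22.

6/11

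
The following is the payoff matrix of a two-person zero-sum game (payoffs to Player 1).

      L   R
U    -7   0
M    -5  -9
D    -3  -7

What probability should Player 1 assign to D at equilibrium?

7/11

Row minima: U → -7, M → -9, D → -7; maximin = -7.
Column maxima: L → -3, R → 0; minimax = -3.
-7 ≠ -3, so there is no saddle point; optimal play is mixed.
M is strictly dominated by D, so Player 1 never plays it.
On the remaining 2×2 (U, D vs L, R):
Let Player 1 play U with probability p. Expected payoff against L: (-7)p + (-3)(1−p) = −4p − 3; against R: 0p + (-7)(1−p) = 7p − 7.
Setting these equal: −4p − 3 = 7p − 7 ⇒ −11p = -4 ⇒ p = 4/11, and the value is (-4)·(4/11) − 3 = -49/11.
For Player 2: with q = P(L), equating U's and D's payoffs gives −7q = 4q − 7 ⇒ q = 7/11.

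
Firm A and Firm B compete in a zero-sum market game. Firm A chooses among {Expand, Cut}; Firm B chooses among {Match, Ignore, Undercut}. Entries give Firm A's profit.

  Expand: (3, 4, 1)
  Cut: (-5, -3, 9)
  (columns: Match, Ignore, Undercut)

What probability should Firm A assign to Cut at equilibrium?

1/8

Row minima: Expand → 1, Cut → -5; maximin = 1.
Column maxima: Match → 3, Ignore → 4, Undercut → 9; minimax = 3.
1 ≠ 3, so there is no saddle point; optimal play is mixed.
Ignore is strictly dominated by Match (it gives Firm A strictly more in every row), so Firm B never plays it.
On the remaining 2×2 (Expand, Cut vs Match, Undercut):
Let Firm A play Expand with probability p. Expected payoff against Match: 3p + (-5)(1−p) = 8p − 5; against Undercut: 1p + 9(1−p) = −8p + 9.
Setting these equal: 8p − 5 = −8p + 9 ⇒ 16p = 14 ⇒ p = 7/8, and the value is (8)·(7/8) − 5 = 2.
For Firm B: with q = P(Match), equating Expand's and Cut's payoffs gives 2q + 1 = −14q + 9 ⇒ q = 1/2.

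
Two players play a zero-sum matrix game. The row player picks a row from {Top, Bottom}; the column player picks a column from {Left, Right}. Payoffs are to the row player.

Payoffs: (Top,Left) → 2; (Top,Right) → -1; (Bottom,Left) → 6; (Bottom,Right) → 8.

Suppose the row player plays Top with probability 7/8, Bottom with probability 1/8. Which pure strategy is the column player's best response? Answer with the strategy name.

Right

If the column player plays Left, the row player's expected payoff is (7/8)·2 + (1/8)·6 = 5/2.
If the column player plays Right, the row player's expected payoff is (7/8)·(-1) + (1/8)·8 = 1/8.
The column player minimizes the row player's payoff; the smallest is 1/8, so the best response is Right.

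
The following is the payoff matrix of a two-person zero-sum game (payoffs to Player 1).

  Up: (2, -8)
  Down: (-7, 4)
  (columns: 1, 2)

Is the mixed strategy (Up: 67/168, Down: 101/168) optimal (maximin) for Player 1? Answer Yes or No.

Against 1 this mix gives (67/168)·2 + (101/168)·(-7) = -191/56.
Against 2 this mix gives (67/168)·(-8) + (101/168)·4 = -11/14.
Player 2 will play 1, holding Player 1 to -191/56. Shifting weight toward the row that does better against 1 would raise this floor (the equalizing mix achieves -16/7 against both 1 and 2), so the proposed strategy is not optimal.

No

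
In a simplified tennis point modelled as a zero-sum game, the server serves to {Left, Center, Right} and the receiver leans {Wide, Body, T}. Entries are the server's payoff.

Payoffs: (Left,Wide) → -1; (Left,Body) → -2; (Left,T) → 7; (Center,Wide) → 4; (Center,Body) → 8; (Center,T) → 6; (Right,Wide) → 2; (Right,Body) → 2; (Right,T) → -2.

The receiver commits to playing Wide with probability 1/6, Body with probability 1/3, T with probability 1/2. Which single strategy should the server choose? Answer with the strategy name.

Expected payoff of Left: (1/6)·(-1) + (1/3)·(-2) + (1/2)·7 = 8/3.
Expected payoff of Center: (1/6)·4 + (1/3)·8 + (1/2)·6 = 19/3.
Expected payoff of Right: (1/6)·2 + (1/3)·2 + (1/2)·(-2) = 0.
The largest is 19/3, so the server's best response is Center.

Center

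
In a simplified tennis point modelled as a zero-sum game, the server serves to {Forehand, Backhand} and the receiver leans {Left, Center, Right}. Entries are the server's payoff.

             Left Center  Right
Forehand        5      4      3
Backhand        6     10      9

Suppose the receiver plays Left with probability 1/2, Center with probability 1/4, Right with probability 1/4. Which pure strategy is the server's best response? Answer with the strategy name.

Backhand

Expected payoff of Forehand: (1/2)·5 + (1/4)·4 + (1/4)·3 = 17/4.
Expected payoff of Backhand: (1/2)·6 + (1/4)·10 + (1/4)·9 = 31/4.
The largest is 31/4, so the server's best response is Backhand.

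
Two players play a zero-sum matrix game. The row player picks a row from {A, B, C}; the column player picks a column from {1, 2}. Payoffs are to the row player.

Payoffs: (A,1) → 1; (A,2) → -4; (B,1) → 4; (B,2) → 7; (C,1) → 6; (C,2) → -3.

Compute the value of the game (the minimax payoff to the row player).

9/2

Row minima: A → -4, B → 4, C → -3; maximin = 4.
Column maxima: 1 → 6, 2 → 7; minimax = 6.
4 ≠ 6, so there is no saddle point; optimal play is mixed.
A is strictly dominated by B, so the row player never plays it.
On the remaining 2×2 (B, C vs 1, 2):
Let the row player play B with probability p. Expected payoff against 1: 4p + 6(1−p) = −2p + 6; against 2: 7p + (-3)(1−p) = 10p − 3.
Setting these equal: −2p + 6 = 10p − 3 ⇒ −12p = -9 ⇒ p = 3/4, and the value is (-2)·(3/4) + 6 = 9/2.
For the column player: with q = P(1), equating B's and C's payoffs gives −3q + 7 = 9q − 3 ⇒ q = 5/6.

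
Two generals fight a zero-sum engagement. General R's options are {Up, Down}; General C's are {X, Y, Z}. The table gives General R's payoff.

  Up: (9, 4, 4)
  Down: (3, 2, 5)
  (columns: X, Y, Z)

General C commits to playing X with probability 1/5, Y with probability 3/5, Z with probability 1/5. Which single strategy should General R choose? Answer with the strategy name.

Expected payoff of Up: (1/5)·9 + (3/5)·4 + (1/5)·4 = 5.
Expected payoff of Down: (1/5)·3 + (3/5)·2 + (1/5)·5 = 14/5.
The largest is 5, so General R's best response is Up.

Up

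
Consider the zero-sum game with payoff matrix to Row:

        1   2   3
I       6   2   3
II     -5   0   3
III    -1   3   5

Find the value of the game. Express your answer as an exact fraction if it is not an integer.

5/2

Row minima: I → 2, II → -5, III → -1; maximin = 2.
Column maxima: 1 → 6, 2 → 3, 3 → 5; minimax = 3.
2 ≠ 3, so there is no saddle point; optimal play is mixed.
II is strictly dominated by III, so Row never plays it.
3 is strictly dominated by 2 (it gives Row strictly more in every row), so Column never plays it.
On the remaining 2×2 (I, III vs 1, 2):
Let Row play I with probability p. Expected payoff against 1: 6p + (-1)(1−p) = 7p − 1; against 2: 2p + 3(1−p) = −p + 3.
Setting these equal: 7p − 1 = −p + 3 ⇒ 8p = 4 ⇒ p = 1/2, and the value is (7)·(1/2) − 1 = 5/2.
For Column: with q = P(1), equating I's and III's payoffs gives 4q + 2 = −4q + 3 ⇒ q = 1/8.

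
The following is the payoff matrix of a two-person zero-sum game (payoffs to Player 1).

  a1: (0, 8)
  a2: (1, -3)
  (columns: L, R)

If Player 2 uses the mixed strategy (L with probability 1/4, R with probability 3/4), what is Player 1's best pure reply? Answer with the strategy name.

a1

Expected payoff of a1: (1/4)·0 + (3/4)·8 = 6.
Expected payoff of a2: (1/4)·1 + (3/4)·(-3) = -2.
The largest is 6, so Player 1's best response is a1.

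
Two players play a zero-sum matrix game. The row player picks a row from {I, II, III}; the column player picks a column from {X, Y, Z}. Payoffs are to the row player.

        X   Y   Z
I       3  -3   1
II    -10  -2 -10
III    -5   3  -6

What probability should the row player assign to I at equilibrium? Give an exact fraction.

Row minima: I → -3, II → -10, III → -6; maximin = -3.
Column maxima: X → 3, Y → 3, Z → 1; minimax = 1.
-3 ≠ 1, so there is no saddle point; optimal play is mixed.
II is strictly dominated by III, so the row player never plays it.
With II eliminated, X is strictly dominated by Z (it gives the row player strictly more in every remaining row), so the column player never plays it.
On the remaining 2×2 (I, III vs Y, Z):
Let the row player play I with probability p. Expected payoff against Y: (-3)p + 3(1−p) = −6p + 3; against Z: 1p + (-6)(1−p) = 7p − 6.
Setting these equal: −6p + 3 = 7p − 6 ⇒ −13p = -9 ⇒ p = 9/13, and the value is (-6)·(9/13) + 3 = -15/13.
For the column player: with q = P(Y), equating I's and III's payoffs gives −4q + 1 = 9q − 6 ⇒ q = 7/13.

9/13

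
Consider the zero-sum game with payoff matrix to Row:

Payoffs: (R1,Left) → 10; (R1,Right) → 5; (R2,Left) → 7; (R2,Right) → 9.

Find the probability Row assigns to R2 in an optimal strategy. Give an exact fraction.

Row minima: R1 → 5, R2 → 7; maximin = 7.
Column maxima: Left → 10, Right → 9; minimax = 9.
7 ≠ 9, so there is no saddle point; optimal play is mixed.
Let Row play R1 with probability p. Expected payoff against Left: 10p + 7(1−p) = 3p + 7; against Right: 5p + 9(1−p) = −4p + 9.
Setting these equal: 3p + 7 = −4p + 9 ⇒ 7p = 2 ⇒ p = 2/7, and the value is (3)·(2/7) + 7 = 55/7.
For Column: with q = P(Left), equating R1's and R2's payoffs gives 5q + 5 = −2q + 9 ⇒ q = 4/7.

5/7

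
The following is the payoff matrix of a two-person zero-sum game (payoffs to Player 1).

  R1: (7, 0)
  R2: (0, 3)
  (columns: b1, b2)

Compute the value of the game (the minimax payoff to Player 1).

Row minima: R1 → 0, R2 → 0; maximin = 0.
Column maxima: b1 → 7, b2 → 3; minimax = 3.
0 ≠ 3, so there is no saddle point; optimal play is mixed.
Let Player 1 play R1 with probability p. Expected payoff against b1: 7p + 0(1−p) = 7p; against b2: 0p + 3(1−p) = −3p + 3.
Setting these equal: 7p = −3p + 3 ⇒ 10p = 3 ⇒ p = 3/10, and the value is (7)·(3/10) = 21/10.
For Player 2: with q = P(b1), equating R1's and R2's payoffs gives 7q = −3q + 3 ⇒ q = 3/10.

21/10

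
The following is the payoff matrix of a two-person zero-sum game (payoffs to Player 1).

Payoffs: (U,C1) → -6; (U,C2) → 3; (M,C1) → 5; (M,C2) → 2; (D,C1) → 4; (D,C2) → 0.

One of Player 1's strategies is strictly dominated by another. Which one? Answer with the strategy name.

M gives a strictly higher payoff than D against every column: 5 > 4, 2 > 0.
So D is strictly dominated and Player 1 never plays it.

D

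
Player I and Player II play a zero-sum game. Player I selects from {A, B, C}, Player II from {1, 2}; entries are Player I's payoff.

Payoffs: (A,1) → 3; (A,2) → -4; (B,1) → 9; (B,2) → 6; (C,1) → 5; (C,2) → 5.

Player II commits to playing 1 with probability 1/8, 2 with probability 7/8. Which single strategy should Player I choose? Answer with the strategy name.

B

Expected payoff of A: (1/8)·3 + (7/8)·(-4) = -25/8.
Expected payoff of B: (1/8)·9 + (7/8)·6 = 51/8.
Expected payoff of C: (1/8)·5 + (7/8)·5 = 5.
The largest is 51/8, so Player I's best response is B.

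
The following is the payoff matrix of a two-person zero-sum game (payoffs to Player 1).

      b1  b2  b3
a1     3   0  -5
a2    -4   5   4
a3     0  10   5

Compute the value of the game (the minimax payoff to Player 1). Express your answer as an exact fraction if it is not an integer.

Row minima: a1 → -5, a2 → -4, a3 → 0; maximin = 0.
Column maxima: b1 → 3, b2 → 10, b3 → 5; minimax = 3.
0 ≠ 3, so there is no saddle point; optimal play is mixed.
a2 is strictly dominated by a3, so Player 1 never plays it.
b2 is strictly dominated by b3 (it gives Player 1 strictly more in every row), so Player 2 never plays it.
On the remaining 2×2 (a1, a3 vs b1, b3):
Let Player 1 play a1 with probability p. Expected payoff against b1: 3p + 0(1−p) = 3p; against b3: (-5)p + 5(1−p) = −10p + 5.
Setting these equal: 3p = −10p + 5 ⇒ 13p = 5 ⇒ p = 5/13, and the value is (3)·(5/13) = 15/13.
For Player 2: with q = P(b1), equating a1's and a3's payoffs gives 8q − 5 = −5q + 5 ⇒ q = 10/13.

15/13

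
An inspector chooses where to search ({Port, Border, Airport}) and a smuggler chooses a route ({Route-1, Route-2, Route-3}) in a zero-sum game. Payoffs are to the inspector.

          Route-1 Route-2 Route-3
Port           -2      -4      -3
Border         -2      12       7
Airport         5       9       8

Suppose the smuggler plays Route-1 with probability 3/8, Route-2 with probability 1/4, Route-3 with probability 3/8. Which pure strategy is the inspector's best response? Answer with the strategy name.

Airport

Expected payoff of Port: (3/8)·(-2) + (1/4)·(-4) + (3/8)·(-3) = -23/8.
Expected payoff of Border: (3/8)·(-2) + (1/4)·12 + (3/8)·7 = 39/8.
Expected payoff of Airport: (3/8)·5 + (1/4)·9 + (3/8)·8 = 57/8.
The largest is 57/8, so the inspector's best response is Airport.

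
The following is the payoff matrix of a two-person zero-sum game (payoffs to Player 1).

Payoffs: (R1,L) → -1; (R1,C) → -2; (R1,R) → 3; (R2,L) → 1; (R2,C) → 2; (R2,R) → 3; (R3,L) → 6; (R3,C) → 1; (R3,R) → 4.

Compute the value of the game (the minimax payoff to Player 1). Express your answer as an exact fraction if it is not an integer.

Row minima: R1 → -2, R2 → 1, R3 → 1; maximin = 1.
Column maxima: L → 6, C → 2, R → 4; minimax = 2.
1 ≠ 2, so there is no saddle point; optimal play is mixed.
R1 is strictly dominated by R3, so Player 1 never plays it.
R is strictly dominated by C (it gives Player 1 strictly more in every row), so Player 2 never plays it.
On the remaining 2×2 (R2, R3 vs L, C):
Let Player 1 play R2 with probability p. Expected payoff against L: 1p + 6(1−p) = −5p + 6; against C: 2p + 1(1−p) = p + 1.
Setting these equal: −5p + 6 = p + 1 ⇒ −6p = -5 ⇒ p = 5/6, and the value is (-5)·(5/6) + 6 = 11/6.
For Player 2: with q = P(L), equating R2's and R3's payoffs gives −q + 2 = 5q + 1 ⇒ q = 1/6.

11/6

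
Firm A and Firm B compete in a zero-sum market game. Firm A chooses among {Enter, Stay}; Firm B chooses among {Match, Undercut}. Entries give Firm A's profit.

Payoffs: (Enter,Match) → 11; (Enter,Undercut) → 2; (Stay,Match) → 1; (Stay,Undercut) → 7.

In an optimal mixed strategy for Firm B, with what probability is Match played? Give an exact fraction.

1/3

Row minima: Enter → 2, Stay → 1; maximin = 2.
Column maxima: Match → 11, Undercut → 7; minimax = 7.
2 ≠ 7, so there is no saddle point; optimal play is mixed.
Let Firm A play Enter with probability p. Expected payoff against Match: 11p + 1(1−p) = 10p + 1; against Undercut: 2p + 7(1−p) = −5p + 7.
Setting these equal: 10p + 1 = −5p + 7 ⇒ 15p = 6 ⇒ p = 2/5, and the value is (10)·(2/5) + 1 = 5.
For Firm B: with q = P(Match), equating Enter's and Stay's payoffs gives 9q + 2 = −6q + 7 ⇒ q = 1/3.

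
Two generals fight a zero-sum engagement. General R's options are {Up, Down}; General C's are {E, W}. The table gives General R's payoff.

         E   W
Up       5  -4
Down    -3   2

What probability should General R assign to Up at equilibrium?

Row minima: Up → -4, Down → -3; maximin = -3.
Column maxima: E → 5, W → 2; minimax = 2.
-3 ≠ 2, so there is no saddle point; optimal play is mixed.
Let General R play Up with probability p. Expected payoff against E: 5p + (-3)(1−p) = 8p − 3; against W: (-4)p + 2(1−p) = −6p + 2.
Setting these equal: 8p − 3 = −6p + 2 ⇒ 14p = 5 ⇒ p = 5/14, and the value is (8)·(5/14) − 3 = -1/7.
For General C: with q = P(E), equating Up's and Down's payoffs gives 9q − 4 = −5q + 2 ⇒ q = 3/7.

5/14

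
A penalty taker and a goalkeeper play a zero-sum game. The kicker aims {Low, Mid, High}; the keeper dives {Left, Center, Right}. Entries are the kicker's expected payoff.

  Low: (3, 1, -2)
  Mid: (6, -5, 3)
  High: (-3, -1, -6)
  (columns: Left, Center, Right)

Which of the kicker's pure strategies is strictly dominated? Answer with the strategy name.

Low gives a strictly higher payoff than High against every column: 3 > -3, 1 > -1, -2 > -6.
So High is strictly dominated and the kicker never plays it.

High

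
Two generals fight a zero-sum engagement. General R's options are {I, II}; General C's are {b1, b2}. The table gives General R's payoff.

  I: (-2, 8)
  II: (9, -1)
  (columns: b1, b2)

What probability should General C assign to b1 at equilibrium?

Row minima: I → -2, II → -1; maximin = -1.
Column maxima: b1 → 9, b2 → 8; minimax = 8.
-1 ≠ 8, so there is no saddle point; optimal play is mixed.
Let General R play I with probability p. Expected payoff against b1: (-2)p + 9(1−p) = −11p + 9; against b2: 8p + (-1)(1−p) = 9p − 1.
Setting these equal: −11p + 9 = 9p − 1 ⇒ −20p = -10 ⇒ p = 1/2, and the value is (-11)·(1/2) + 9 = 7/2.
For General C: with q = P(b1), equating I's and II's payoffs gives −10q + 8 = 10q − 1 ⇒ q = 9/20.

9/20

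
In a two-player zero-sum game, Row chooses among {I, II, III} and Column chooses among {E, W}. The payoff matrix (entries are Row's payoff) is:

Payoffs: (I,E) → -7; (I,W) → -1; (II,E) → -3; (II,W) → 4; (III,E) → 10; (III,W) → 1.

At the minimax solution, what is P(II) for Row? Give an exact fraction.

9/16

Row minima: I → -7, II → -3, III → 1; maximin = 1.
Column maxima: E → 10, W → 4; minimax = 4.
1 ≠ 4, so there is no saddle point; optimal play is mixed.
I is strictly dominated by II, so Row never plays it.
On the remaining 2×2 (II, III vs E, W):
Let Row play II with probability p. Expected payoff against E: (-3)p + 10(1−p) = −13p + 10; against W: 4p + 1(1−p) = 3p + 1.
Setting these equal: −13p + 10 = 3p + 1 ⇒ −16p = -9 ⇒ p = 9/16, and the value is (-13)·(9/16) + 10 = 43/16.
For Column: with q = P(E), equating II's and III's payoffs gives −7q + 4 = 9q + 1 ⇒ q = 3/16.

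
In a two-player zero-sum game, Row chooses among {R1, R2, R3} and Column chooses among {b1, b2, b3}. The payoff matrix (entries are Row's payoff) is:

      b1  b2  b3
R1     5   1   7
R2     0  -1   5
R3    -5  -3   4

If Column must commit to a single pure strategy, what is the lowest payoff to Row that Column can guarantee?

Column maxima: b1 → 5, b2 → 1, b3 → 7.
The smallest of these is 1.

1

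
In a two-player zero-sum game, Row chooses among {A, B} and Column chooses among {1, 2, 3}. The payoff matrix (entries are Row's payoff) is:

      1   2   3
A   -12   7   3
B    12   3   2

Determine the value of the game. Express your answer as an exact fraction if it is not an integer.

12/5

Row minima: A → -12, B → 2; maximin = 2.
Column maxima: 1 → 12, 2 → 7, 3 → 3; minimax = 3.
2 ≠ 3, so there is no saddle point; optimal play is mixed.
2 is strictly dominated by 3 (it gives Row strictly more in every row), so Column never plays it.
On the remaining 2×2 (A, B vs 1, 3):
Let Row play A with probability p. Expected payoff against 1: (-12)p + 12(1−p) = −24p + 12; against 3: 3p + 2(1−p) = p + 2.
Setting these equal: −24p + 12 = p + 2 ⇒ −25p = -10 ⇒ p = 2/5, and the value is (-24)·(2/5) + 12 = 12/5.
For Column: with q = P(1), equating A's and B's payoffs gives −15q + 3 = 10q + 2 ⇒ q = 1/25.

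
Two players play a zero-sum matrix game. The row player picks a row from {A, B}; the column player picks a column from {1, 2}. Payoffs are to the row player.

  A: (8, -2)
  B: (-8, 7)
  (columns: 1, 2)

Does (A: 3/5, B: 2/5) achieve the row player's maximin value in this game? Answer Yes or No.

Yes

Against 1 this mix gives (3/5)·8 + (2/5)·(-8) = 8/5.
Against 2 this mix gives (3/5)·(-2) + (2/5)·7 = 8/5.
All of the column player's active replies (1, 2) yield 8/5, and no column does worse for the row player. The mix makes the column player indifferent and guarantees 8/5, so it is optimal.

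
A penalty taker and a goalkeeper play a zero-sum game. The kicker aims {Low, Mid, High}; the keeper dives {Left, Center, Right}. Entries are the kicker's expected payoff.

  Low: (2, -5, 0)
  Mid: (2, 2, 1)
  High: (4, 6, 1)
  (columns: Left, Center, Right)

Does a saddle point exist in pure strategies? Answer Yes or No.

Row minima: Low → -5, Mid → 1, High → 1; maximin = 1.
Column maxima: Left → 4, Center → 6, Right → 1; minimax = 1.
maximin = minimax = 1, so a saddle point exists.

Yes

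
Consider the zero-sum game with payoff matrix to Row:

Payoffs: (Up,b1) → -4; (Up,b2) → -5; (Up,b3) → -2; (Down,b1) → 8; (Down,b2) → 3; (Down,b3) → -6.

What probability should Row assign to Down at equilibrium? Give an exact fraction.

1/4

Row minima: Up → -5, Down → -6; maximin = -5.
Column maxima: b1 → 8, b2 → 3, b3 → -2; minimax = -2.
-5 ≠ -2, so there is no saddle point; optimal play is mixed.
b1 is strictly dominated by b2 (it gives Row strictly more in every row), so Column never plays it.
On the remaining 2×2 (Up, Down vs b2, b3):
Let Row play Up with probability p. Expected payoff against b2: (-5)p + 3(1−p) = −8p + 3; against b3: (-2)p + (-6)(1−p) = 4p − 6.
Setting these equal: −8p + 3 = 4p − 6 ⇒ −12p = -9 ⇒ p = 3/4, and the value is (-8)·(3/4) + 3 = -3.
For Column: with q = P(b2), equating Up's and Down's payoffs gives −3q − 2 = 9q − 6 ⇒ q = 1/3.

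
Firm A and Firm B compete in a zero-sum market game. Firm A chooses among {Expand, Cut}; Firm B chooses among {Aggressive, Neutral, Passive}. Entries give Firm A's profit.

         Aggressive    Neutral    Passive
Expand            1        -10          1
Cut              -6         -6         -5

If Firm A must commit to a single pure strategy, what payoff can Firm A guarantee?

-6

Row minima: Expand → -10, Cut → -6.
The best of these is -6.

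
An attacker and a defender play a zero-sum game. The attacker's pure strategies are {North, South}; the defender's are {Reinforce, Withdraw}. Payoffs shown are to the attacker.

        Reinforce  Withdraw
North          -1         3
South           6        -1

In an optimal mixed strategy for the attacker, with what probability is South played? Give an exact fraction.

4/11

Row minima: North → -1, South → -1; maximin = -1.
Column maxima: Reinforce → 6, Withdraw → 3; minimax = 3.
-1 ≠ 3, so there is no saddle point; optimal play is mixed.
Let the attacker play North with probability p. Expected payoff against Reinforce: (-1)p + 6(1−p) = −7p + 6; against Withdraw: 3p + (-1)(1−p) = 4p − 1.
Setting these equal: −7p + 6 = 4p − 1 ⇒ −11p = -7 ⇒ p = 7/11, and the value is (-7)·(7/11) + 6 = 17/11.
For the defender: with q = P(Reinforce), equating North's and South's payoffs gives −4q + 3 = 7q − 1 ⇒ q = 4/11.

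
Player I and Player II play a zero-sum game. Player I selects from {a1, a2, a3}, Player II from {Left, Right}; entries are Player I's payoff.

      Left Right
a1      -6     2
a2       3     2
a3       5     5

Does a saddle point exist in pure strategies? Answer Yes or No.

Row minima: a1 → -6, a2 → 2, a3 → 5; maximin = 5.
Column maxima: Left → 5, Right → 5; minimax = 5.
maximin = minimax = 5, so a saddle point exists.

Yes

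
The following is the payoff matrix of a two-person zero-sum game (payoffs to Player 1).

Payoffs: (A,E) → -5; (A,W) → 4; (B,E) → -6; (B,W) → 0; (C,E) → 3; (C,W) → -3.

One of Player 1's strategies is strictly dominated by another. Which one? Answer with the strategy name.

B

A gives a strictly higher payoff than B against every column: -5 > -6, 4 > 0.
So B is strictly dominated and Player 1 never plays it.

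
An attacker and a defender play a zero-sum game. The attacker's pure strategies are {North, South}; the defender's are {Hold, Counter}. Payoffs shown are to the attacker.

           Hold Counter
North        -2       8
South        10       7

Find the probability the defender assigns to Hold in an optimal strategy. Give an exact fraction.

1/13

Row minima: North → -2, South → 7; maximin = 7.
Column maxima: Hold → 10, Counter → 8; minimax = 8.
7 ≠ 8, so there is no saddle point; optimal play is mixed.
Let the attacker play North with probability p. Expected payoff against Hold: (-2)p + 10(1−p) = −12p + 10; against Counter: 8p + 7(1−p) = p + 7.
Setting these equal: −12p + 10 = p + 7 ⇒ −13p = -3 ⇒ p = 3/13, and the value is (-12)·(3/13) + 10 = 94/13.
For the defender: with q = P(Hold), equating North's and South's payoffs gives −10q + 8 = 3q + 7 ⇒ q = 1/13.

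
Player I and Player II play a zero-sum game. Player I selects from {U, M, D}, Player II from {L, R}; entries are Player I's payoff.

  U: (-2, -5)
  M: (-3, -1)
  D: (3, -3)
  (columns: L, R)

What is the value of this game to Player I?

-3/2

Row minima: U → -5, M → -3, D → -3; maximin = -3.
Column maxima: L → 3, R → -1; minimax = -1.
-3 ≠ -1, so there is no saddle point; optimal play is mixed.
U is strictly dominated by D, so Player I never plays it.
On the remaining 2×2 (M, D vs L, R):
Let Player I play M with probability p. Expected payoff against L: (-3)p + 3(1−p) = −6p + 3; against R: (-1)p + (-3)(1−p) = 2p − 3.
Setting these equal: −6p + 3 = 2p − 3 ⇒ −8p = -6 ⇒ p = 3/4, and the value is (-6)·(3/4) + 3 = -3/2.
For Player II: with q = P(L), equating M's and D's payoffs gives −2q − 1 = 6q − 3 ⇒ q = 1/4.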